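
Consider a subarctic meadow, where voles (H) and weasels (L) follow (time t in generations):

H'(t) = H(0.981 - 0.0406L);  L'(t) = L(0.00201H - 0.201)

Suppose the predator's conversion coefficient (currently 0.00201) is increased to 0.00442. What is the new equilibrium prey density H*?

At the interior fixed point, setting dL/dt = 0 with L > 0 fixes H* = (predator death rate)/(HL coefficient) — independent of the other coefficients.
With the change, H* = 0.201/0.00442 = 45.5; it falls from 100.

H* ≈ 45.5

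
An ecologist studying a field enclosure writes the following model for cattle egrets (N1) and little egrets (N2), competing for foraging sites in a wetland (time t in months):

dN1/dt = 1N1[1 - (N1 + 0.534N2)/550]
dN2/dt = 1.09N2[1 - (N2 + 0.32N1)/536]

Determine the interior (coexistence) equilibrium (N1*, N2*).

N1* ≈ 318, N2* ≈ 434

Setting both brackets to zero gives the nullclines N1 + 0.534N2 = 550 and 0.32N1 + N2 = 536.
Substituting N2 = 536 - 0.32N1 into the first: N1(1 - 0.534·0.32) = 550 - 0.534·536.
So N1* = 264/0.829 = 318, and then N2* = 536 - 0.32·318 = 434.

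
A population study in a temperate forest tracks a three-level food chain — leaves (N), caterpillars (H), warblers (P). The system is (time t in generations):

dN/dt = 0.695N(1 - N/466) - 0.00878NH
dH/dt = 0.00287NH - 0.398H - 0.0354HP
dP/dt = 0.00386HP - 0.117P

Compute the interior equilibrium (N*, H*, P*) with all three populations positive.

N* ≈ 288, H* ≈ 30.3, P* ≈ 12.1

From dP/dt = 0: 0.00386H* = 0.117, so H* = 30.3.
From dN/dt = 0: 0.695(1 - N*/466) = 0.00878·30.3, giving N* = 466·(1 - 0.383) = 288.
From dH/dt = 0: 0.00287·288 - 0.398 = 0.0354P*, so P* = 0.427/0.0354 = 12.1.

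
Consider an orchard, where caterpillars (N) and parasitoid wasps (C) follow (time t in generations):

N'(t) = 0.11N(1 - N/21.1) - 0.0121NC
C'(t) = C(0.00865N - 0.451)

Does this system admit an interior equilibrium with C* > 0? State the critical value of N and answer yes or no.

Threshold N = 52.1; K < 52.1, so no, the predator goes extinct.

The predator equation gives dC/dt > 0 only when N > 0.451/0.00865 = 52.1.
Without the predator, N → K = 21.1. Since 21.1 < 52.1, the predator cannot invade.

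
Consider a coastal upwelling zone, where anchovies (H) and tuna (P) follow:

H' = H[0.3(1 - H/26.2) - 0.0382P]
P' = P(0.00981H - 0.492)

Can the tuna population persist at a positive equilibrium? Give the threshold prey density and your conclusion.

Threshold H = 50.2; K < 50.2, so no, the predator goes extinct.

The predator equation gives dP/dt > 0 only when H > 0.492/0.00981 = 50.2.
Without the predator, H → K = 26.2. Since 26.2 < 50.2, the predator cannot invade.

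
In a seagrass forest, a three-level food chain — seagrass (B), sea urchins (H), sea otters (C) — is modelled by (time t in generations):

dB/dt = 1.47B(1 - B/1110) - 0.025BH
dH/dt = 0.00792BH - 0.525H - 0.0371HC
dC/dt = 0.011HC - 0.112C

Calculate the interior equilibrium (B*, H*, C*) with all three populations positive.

From dC/dt = 0: 0.011H* = 0.112, so H* = 10.2.
From dB/dt = 0: 1.47(1 - B*/1110) = 0.025·10.2, giving B* = 1110·(1 - 0.173) = 918.
From dH/dt = 0: 0.00792·918 - 0.525 = 0.0371C*, so C* = 6.74/0.0371 = 182.

B* ≈ 918, H* ≈ 10.2, C* ≈ 182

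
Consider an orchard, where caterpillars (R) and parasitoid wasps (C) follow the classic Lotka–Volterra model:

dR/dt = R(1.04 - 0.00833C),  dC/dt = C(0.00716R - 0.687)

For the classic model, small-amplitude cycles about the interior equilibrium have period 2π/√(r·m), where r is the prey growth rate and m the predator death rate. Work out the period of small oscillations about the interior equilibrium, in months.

Here r = 1.04 and m = 0.687, so r·m = 0.714.
ω = √0.714 = 0.845 per month, hence T = 2π/ω ≈ 7.43 months.

T ≈ 7.43 months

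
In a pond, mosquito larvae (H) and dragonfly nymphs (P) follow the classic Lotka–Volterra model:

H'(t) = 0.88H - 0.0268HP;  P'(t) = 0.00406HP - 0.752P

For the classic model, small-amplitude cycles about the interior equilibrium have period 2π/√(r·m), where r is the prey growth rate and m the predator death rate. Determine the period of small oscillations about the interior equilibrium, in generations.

T ≈ 7.72 generations

Here r = 0.88 and m = 0.752, so r·m = 0.662.
ω = √0.662 = 0.813 per generation, hence T = 2π/ω ≈ 7.72 generations.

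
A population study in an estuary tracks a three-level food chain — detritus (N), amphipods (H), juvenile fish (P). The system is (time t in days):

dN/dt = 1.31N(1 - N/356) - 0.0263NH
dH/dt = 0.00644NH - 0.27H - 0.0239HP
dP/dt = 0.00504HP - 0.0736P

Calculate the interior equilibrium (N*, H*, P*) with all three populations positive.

N* ≈ 252, H* ≈ 14.6, P* ≈ 56.5

From dP/dt = 0: 0.00504H* = 0.0736, so H* = 14.6.
From dN/dt = 0: 1.31(1 - N*/356) = 0.0263·14.6, giving N* = 356·(1 - 0.293) = 252.
From dH/dt = 0: 0.00644·252 - 0.27 = 0.0239P*, so P* = 1.35/0.0239 = 56.5.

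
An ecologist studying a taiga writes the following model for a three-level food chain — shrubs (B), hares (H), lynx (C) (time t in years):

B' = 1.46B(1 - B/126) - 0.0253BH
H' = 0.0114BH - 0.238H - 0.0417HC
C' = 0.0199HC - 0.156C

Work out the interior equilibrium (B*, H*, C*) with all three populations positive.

From dC/dt = 0: 0.0199H* = 0.156, so H* = 7.84.
From dB/dt = 0: 1.46(1 - B*/126) = 0.0253·7.84, giving B* = 126·(1 - 0.136) = 109.
From dH/dt = 0: 0.0114·109 - 0.238 = 0.0417C*, so C* = 1/0.0417 = 24.1.

B* ≈ 109, H* ≈ 7.84, C* ≈ 24.1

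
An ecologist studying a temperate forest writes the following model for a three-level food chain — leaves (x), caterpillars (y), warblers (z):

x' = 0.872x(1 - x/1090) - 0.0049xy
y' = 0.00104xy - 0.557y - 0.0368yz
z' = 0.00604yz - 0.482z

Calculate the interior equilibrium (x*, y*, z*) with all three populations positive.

From dz/dt = 0: 0.00604y* = 0.482, so y* = 79.8.
From dx/dt = 0: 0.872(1 - x*/1090) = 0.0049·79.8, giving x* = 1090·(1 - 0.448) = 601.
From dy/dt = 0: 0.00104·601 - 0.557 = 0.0368z*, so z* = 0.0683/0.0368 = 1.86.

x* ≈ 601, y* ≈ 79.8, z* ≈ 1.86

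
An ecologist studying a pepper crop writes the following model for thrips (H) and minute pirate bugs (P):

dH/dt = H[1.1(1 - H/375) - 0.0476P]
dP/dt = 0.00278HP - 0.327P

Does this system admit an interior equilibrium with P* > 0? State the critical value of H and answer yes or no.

Threshold H = 118; K > 118, so yes, the predator persists.

The predator equation gives dP/dt > 0 only when H > 0.327/0.00278 = 118.
Without the predator, H → K = 375. Since 375 > 118, the predator can invade and persist.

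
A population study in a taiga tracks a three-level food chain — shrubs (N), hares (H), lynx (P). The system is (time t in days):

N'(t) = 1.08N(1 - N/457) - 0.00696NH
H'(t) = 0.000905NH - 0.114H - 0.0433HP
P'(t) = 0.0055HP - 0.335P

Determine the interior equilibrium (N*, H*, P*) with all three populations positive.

From dP/dt = 0: 0.0055H* = 0.335, so H* = 60.9.
From dN/dt = 0: 1.08(1 - N*/457) = 0.00696·60.9, giving N* = 457·(1 - 0.393) = 278.
From dH/dt = 0: 0.000905·278 - 0.114 = 0.0433P*, so P* = 0.137/0.0433 = 3.17.

N* ≈ 278, H* ≈ 60.9, P* ≈ 3.17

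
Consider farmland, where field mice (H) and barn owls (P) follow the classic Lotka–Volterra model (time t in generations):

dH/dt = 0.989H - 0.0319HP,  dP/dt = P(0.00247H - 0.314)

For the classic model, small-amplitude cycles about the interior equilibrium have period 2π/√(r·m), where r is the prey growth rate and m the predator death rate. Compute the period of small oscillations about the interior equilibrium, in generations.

Here r = 0.989 and m = 0.314, so r·m = 0.311.
ω = √0.311 = 0.557 per generation, hence T = 2π/ω ≈ 11.3 generations.

T ≈ 11.3 generations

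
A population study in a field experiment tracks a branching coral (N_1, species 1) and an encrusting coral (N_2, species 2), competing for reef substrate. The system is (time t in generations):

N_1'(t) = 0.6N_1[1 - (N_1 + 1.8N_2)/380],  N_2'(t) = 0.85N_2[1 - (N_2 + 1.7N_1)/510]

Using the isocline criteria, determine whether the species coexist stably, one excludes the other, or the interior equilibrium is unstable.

Compare the nullcline intercepts: K1/α12 = 380/1.8 = 211 < K2 = 510; K2/α21 = 510/1.7 = 300 < K1 = 380.
Since both are reversed, neither can invade when rare; the interior point is a saddle.

unstable coexistence (outcome depends on initial conditions)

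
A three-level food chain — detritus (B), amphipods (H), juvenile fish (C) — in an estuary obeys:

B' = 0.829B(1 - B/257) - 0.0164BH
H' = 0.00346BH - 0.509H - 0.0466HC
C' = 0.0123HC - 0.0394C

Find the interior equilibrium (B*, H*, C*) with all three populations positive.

From dC/dt = 0: 0.0123H* = 0.0394, so H* = 3.2.
From dB/dt = 0: 0.829(1 - B*/257) = 0.0164·3.2, giving B* = 257·(1 - 0.0634) = 241.
From dH/dt = 0: 0.00346·241 - 0.509 = 0.0466C*, so C* = 0.324/0.0466 = 6.95.

B* ≈ 241, H* ≈ 3.2, C* ≈ 6.95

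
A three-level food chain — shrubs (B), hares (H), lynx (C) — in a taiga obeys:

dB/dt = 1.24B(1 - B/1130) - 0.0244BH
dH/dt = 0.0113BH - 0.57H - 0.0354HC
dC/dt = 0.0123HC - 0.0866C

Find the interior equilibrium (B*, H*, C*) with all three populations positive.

From dC/dt = 0: 0.0123H* = 0.0866, so H* = 7.04.
From dB/dt = 0: 1.24(1 - B*/1130) = 0.0244·7.04, giving B* = 1130·(1 - 0.139) = 973.
From dH/dt = 0: 0.0113·973 - 0.57 = 0.0354C*, so C* = 10.4/0.0354 = 295.

B* ≈ 973, H* ≈ 7.04, C* ≈ 295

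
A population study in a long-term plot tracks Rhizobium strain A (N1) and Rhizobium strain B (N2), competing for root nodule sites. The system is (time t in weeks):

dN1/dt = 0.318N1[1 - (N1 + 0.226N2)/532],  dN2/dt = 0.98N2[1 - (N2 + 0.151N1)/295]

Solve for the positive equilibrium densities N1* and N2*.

N1* ≈ 482, N2* ≈ 222

Setting both brackets to zero gives the nullclines N1 + 0.226N2 = 532 and 0.151N1 + N2 = 295.
Substituting N2 = 295 - 0.151N1 into the first: N1(1 - 0.226·0.151) = 532 - 0.226·295.
So N1* = 465/0.966 = 482, and then N2* = 295 - 0.151·482 = 222.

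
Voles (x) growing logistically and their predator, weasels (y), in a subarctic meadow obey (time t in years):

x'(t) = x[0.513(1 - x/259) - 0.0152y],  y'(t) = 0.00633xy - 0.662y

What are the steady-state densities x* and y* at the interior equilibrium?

x* ≈ 105, y* ≈ 20.1

From dy/dt = 0 with y > 0: 0.00633x* = 0.662, so x* = 105.
Substitute into dx/dt = 0: 0.513(1 - 105/259) = 0.0152y*.
The bracket is 0.596, giving y* = 0.306/0.0152 = 20.1.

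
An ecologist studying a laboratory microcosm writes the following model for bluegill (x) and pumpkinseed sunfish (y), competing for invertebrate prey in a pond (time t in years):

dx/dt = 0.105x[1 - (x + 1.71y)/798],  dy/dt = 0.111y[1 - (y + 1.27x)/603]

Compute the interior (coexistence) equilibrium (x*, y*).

Setting both brackets to zero gives the nullclines x + 1.71y = 798 and 1.27x + y = 603.
Substituting y = 603 - 1.27x into the first: x(1 - 1.71·1.27) = 798 - 1.71·603.
So x* = -233/-1.17 = 199, and then y* = 603 - 1.27·199 = 350.

x* ≈ 199, y* ≈ 350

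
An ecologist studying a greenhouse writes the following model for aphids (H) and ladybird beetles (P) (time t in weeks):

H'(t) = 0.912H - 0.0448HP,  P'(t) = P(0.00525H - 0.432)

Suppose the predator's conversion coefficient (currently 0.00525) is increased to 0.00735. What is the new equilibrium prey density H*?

At the interior fixed point, setting dP/dt = 0 with P > 0 fixes H* = (predator death rate)/(HP coefficient) — independent of the other coefficients.
With the change, H* = 0.432/0.00735 = 58.8; it falls from 82.3.

H* ≈ 58.8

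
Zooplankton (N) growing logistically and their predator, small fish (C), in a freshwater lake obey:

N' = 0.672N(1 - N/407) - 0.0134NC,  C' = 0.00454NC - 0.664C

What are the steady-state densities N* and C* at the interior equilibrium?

From dC/dt = 0 with C > 0: 0.00454N* = 0.664, so N* = 146.
Substitute into dN/dt = 0: 0.672(1 - 146/407) = 0.0134C*.
The bracket is 0.641, giving C* = 0.431/0.0134 = 32.1.

N* ≈ 146, C* ≈ 32.1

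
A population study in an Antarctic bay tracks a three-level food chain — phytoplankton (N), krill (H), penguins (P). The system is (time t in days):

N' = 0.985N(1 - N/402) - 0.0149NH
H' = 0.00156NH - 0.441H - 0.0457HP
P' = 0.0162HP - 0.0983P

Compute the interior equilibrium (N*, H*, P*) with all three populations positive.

From dP/dt = 0: 0.0162H* = 0.0983, so H* = 6.07.
From dN/dt = 0: 0.985(1 - N*/402) = 0.0149·6.07, giving N* = 402·(1 - 0.0918) = 365.
From dH/dt = 0: 0.00156·365 - 0.441 = 0.0457P*, so P* = 0.129/0.0457 = 2.81.

N* ≈ 365, H* ≈ 6.07, P* ≈ 2.81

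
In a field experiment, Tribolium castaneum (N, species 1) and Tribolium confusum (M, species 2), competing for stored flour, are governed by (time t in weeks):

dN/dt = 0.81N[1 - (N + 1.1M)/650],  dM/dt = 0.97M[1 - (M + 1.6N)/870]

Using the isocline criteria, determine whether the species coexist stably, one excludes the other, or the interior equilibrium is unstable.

unstable coexistence (outcome depends on initial conditions)

Compare the nullcline intercepts: K1/α12 = 650/1.1 = 591 < K2 = 870; K2/α21 = 870/1.6 = 544 < K1 = 650.
Since both are reversed, neither can invade when rare; the interior point is a saddle.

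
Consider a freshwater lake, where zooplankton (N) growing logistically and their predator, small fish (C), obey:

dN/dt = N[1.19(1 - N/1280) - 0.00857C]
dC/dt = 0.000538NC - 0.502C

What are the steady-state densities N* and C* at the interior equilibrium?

From dC/dt = 0 with C > 0: 0.000538N* = 0.502, so N* = 933.
Substitute into dN/dt = 0: 1.19(1 - 933/1280) = 0.00857C*.
The bracket is 0.271, giving C* = 0.323/0.00857 = 37.6.

N* ≈ 933, C* ≈ 37.6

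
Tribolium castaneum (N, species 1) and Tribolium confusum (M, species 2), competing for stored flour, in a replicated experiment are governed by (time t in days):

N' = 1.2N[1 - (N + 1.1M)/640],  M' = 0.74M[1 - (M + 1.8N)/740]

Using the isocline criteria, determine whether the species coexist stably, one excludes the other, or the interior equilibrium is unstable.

unstable coexistence (outcome depends on initial conditions)

Compare the nullcline intercepts: K1/α12 = 640/1.1 = 582 < K2 = 740; K2/α21 = 740/1.8 = 411 < K1 = 640.
Since both are reversed, neither can invade when rare; the interior point is a saddle.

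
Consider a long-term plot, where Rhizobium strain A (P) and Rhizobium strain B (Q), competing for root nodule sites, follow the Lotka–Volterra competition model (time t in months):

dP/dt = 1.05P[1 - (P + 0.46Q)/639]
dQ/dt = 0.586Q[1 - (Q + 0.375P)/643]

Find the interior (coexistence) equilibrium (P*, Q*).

P* ≈ 415, Q* ≈ 487

Setting both brackets to zero gives the nullclines P + 0.46Q = 639 and 0.375P + Q = 643.
Substituting Q = 643 - 0.375P into the first: P(1 - 0.46·0.375) = 639 - 0.46·643.
So P* = 343/0.828 = 415, and then Q* = 643 - 0.375·415 = 487.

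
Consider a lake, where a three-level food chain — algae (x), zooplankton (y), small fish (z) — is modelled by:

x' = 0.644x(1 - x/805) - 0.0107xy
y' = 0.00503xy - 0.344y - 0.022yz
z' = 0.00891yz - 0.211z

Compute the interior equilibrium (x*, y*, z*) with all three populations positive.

From dz/dt = 0: 0.00891y* = 0.211, so y* = 23.7.
From dx/dt = 0: 0.644(1 - x*/805) = 0.0107·23.7, giving x* = 805·(1 - 0.393) = 488.
From dy/dt = 0: 0.00503·488 - 0.344 = 0.022z*, so z* = 2.11/0.022 = 96.

x* ≈ 488, y* ≈ 23.7, z* ≈ 96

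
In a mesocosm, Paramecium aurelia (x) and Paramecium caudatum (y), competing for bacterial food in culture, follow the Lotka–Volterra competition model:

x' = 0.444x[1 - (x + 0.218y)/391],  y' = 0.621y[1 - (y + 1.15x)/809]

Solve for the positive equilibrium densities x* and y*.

Setting both brackets to zero gives the nullclines x + 0.218y = 391 and 1.15x + y = 809.
Substituting y = 809 - 1.15x into the first: x(1 - 0.218·1.15) = 391 - 0.218·809.
So x* = 215/0.749 = 286, and then y* = 809 - 1.15·286 = 480.

x* ≈ 286, y* ≈ 480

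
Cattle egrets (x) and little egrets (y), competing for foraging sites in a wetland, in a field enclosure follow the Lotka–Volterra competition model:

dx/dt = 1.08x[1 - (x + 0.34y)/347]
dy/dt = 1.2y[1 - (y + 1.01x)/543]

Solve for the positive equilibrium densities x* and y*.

Setting both brackets to zero gives the nullclines x + 0.34y = 347 and 1.01x + y = 543.
Substituting y = 543 - 1.01x into the first: x(1 - 0.34·1.01) = 347 - 0.34·543.
So x* = 162/0.657 = 247, and then y* = 543 - 1.01·247 = 293.

x* ≈ 247, y* ≈ 293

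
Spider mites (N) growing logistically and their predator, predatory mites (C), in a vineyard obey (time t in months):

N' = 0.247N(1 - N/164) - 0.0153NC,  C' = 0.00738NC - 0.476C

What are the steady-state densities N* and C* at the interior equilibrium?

From dC/dt = 0 with C > 0: 0.00738N* = 0.476, so N* = 64.5.
Substitute into dN/dt = 0: 0.247(1 - 64.5/164) = 0.0153C*.
The bracket is 0.607, giving C* = 0.15/0.0153 = 9.79.

N* ≈ 64.5, C* ≈ 9.79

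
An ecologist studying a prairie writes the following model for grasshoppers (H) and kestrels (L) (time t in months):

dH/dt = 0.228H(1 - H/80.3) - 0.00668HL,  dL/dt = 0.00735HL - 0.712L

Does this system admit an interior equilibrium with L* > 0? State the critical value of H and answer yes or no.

The predator equation gives dL/dt > 0 only when H > 0.712/0.00735 = 96.9.
Without the predator, H → K = 80.3. Since 80.3 < 96.9, the predator cannot invade.

Threshold H = 96.9; K < 96.9, so no, the predator goes extinct.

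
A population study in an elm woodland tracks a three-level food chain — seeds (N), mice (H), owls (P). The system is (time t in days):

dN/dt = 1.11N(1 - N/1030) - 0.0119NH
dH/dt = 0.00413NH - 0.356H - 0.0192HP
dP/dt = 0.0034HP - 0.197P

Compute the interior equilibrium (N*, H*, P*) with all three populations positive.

N* ≈ 390, H* ≈ 57.9, P* ≈ 65.4

From dP/dt = 0: 0.0034H* = 0.197, so H* = 57.9.
From dN/dt = 0: 1.11(1 - N*/1030) = 0.0119·57.9, giving N* = 1030·(1 - 0.621) = 390.
From dH/dt = 0: 0.00413·390 - 0.356 = 0.0192P*, so P* = 1.26/0.0192 = 65.4.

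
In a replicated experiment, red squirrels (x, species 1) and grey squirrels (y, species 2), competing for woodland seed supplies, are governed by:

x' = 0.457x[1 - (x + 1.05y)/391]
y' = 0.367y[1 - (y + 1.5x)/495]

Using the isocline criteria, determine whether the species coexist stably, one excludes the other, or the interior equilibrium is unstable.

Compare the nullcline intercepts: K1/α12 = 391/1.05 = 372 < K2 = 495; K2/α21 = 495/1.5 = 330 < K1 = 391.
Since both are reversed, neither can invade when rare; the interior point is a saddle.

unstable coexistence (outcome depends on initial conditions)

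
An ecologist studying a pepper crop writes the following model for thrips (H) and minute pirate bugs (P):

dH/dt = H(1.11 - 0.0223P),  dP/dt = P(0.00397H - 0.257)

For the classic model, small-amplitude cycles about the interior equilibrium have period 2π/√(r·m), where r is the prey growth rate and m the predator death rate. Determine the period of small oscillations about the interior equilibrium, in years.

T ≈ 11.8 years

Here r = 1.11 and m = 0.257, so r·m = 0.285.
ω = √0.285 = 0.534 per year, hence T = 2π/ω ≈ 11.8 years.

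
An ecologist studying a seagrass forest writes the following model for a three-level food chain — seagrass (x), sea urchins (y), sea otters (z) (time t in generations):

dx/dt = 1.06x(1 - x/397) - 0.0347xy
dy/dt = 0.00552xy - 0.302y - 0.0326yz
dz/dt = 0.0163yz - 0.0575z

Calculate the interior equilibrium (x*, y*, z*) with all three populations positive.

x* ≈ 351, y* ≈ 3.53, z* ≈ 50.2

From dz/dt = 0: 0.0163y* = 0.0575, so y* = 3.53.
From dx/dt = 0: 1.06(1 - x*/397) = 0.0347·3.53, giving x* = 397·(1 - 0.115) = 351.
From dy/dt = 0: 0.00552·351 - 0.302 = 0.0326z*, so z* = 1.64/0.0326 = 50.2.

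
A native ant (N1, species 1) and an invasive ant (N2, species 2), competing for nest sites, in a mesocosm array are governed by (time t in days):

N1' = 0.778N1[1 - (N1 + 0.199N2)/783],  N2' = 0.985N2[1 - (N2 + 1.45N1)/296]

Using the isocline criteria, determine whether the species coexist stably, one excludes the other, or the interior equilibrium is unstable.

Compare the nullcline intercepts: K1/α12 = 783/0.199 = 3930 > K2 = 296; K2/α21 = 296/1.45 = 204 < K1 = 783.
Since the inequalities point opposite ways, species 1 can invade but species 2 cannot.

species 1 excludes species 2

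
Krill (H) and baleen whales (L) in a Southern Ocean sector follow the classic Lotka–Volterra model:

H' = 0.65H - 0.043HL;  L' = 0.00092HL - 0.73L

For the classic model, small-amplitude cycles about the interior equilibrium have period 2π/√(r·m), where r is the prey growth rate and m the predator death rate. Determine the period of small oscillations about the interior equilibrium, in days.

Here r = 0.65 and m = 0.73, so r·m = 0.474.
ω = √0.474 = 0.689 per day, hence T = 2π/ω ≈ 9.12 days.

T ≈ 9.12 days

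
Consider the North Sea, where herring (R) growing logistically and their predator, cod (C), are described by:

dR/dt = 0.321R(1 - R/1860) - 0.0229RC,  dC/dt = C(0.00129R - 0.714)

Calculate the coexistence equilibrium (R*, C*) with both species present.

R* ≈ 553, C* ≈ 9.85

From dC/dt = 0 with C > 0: 0.00129R* = 0.714, so R* = 553.
Substitute into dR/dt = 0: 0.321(1 - 553/1860) = 0.0229C*.
The bracket is 0.702, giving C* = 0.225/0.0229 = 9.85.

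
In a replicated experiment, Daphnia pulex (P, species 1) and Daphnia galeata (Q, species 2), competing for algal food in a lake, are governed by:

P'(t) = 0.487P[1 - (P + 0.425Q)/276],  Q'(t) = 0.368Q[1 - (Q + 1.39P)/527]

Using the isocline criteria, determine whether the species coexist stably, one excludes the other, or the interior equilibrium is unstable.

stable coexistence

Compare the nullcline intercepts: K1/α12 = 276/0.425 = 649 > K2 = 527; K2/α21 = 527/1.39 = 379 > K1 = 276.
Since both inequalities hold, each species can invade when rare, so the interior equilibrium is stable.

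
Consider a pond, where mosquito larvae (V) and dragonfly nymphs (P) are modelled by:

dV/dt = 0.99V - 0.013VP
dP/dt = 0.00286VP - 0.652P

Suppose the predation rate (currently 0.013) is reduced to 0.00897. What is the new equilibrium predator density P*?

At the interior fixed point, setting dV/dt = 0 with V > 0 fixes P* = (prey growth rate)/(VP coefficient) — independent of the other coefficients.
With the change, P* = 0.99/0.00897 = 110; it rises from 76.2.

P* ≈ 110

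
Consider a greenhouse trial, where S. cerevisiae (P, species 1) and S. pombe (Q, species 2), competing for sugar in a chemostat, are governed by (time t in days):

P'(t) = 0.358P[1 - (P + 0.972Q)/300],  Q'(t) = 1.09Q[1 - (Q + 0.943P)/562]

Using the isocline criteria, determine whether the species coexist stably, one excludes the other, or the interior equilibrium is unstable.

species 2 excludes species 1

Compare the nullcline intercepts: K1/α12 = 300/0.972 = 309 < K2 = 562; K2/α21 = 562/0.943 = 596 > K1 = 300.
Since the inequalities point opposite ways, species 2 can invade but species 1 cannot.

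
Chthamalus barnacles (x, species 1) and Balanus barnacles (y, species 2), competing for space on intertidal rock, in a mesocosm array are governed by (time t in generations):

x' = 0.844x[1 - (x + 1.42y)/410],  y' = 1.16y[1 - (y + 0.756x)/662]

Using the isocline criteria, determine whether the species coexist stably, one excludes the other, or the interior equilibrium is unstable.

Compare the nullcline intercepts: K1/α12 = 410/1.42 = 289 < K2 = 662; K2/α21 = 662/0.756 = 876 > K1 = 410.
Since the inequalities point opposite ways, species 2 can invade but species 1 cannot.

species 2 excludes species 1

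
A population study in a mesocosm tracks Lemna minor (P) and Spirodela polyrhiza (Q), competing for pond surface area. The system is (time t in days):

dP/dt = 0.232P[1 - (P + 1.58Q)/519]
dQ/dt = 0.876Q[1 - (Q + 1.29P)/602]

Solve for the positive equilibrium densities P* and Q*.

Setting both brackets to zero gives the nullclines P + 1.58Q = 519 and 1.29P + Q = 602.
Substituting Q = 602 - 1.29P into the first: P(1 - 1.58·1.29) = 519 - 1.58·602.
So P* = -432/-1.04 = 416, and then Q* = 602 - 1.29·416 = 65.

P* ≈ 416, Q* ≈ 65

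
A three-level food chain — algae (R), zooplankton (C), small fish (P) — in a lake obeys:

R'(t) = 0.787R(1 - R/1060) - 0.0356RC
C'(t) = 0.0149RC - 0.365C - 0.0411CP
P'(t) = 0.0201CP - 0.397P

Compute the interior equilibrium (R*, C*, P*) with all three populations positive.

R* ≈ 113, C* ≈ 19.8, P* ≈ 32.1

From dP/dt = 0: 0.0201C* = 0.397, so C* = 19.8.
From dR/dt = 0: 0.787(1 - R*/1060) = 0.0356·19.8, giving R* = 1060·(1 - 0.893) = 113.
From dC/dt = 0: 0.0149·113 - 0.365 = 0.0411P*, so P* = 1.32/0.0411 = 32.1.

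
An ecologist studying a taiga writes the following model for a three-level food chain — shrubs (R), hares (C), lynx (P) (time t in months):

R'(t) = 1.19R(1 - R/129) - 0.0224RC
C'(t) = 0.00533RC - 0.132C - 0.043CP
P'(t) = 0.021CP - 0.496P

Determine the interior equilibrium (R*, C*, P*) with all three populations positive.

R* ≈ 71.6, C* ≈ 23.6, P* ≈ 5.81

From dP/dt = 0: 0.021C* = 0.496, so C* = 23.6.
From dR/dt = 0: 1.19(1 - R*/129) = 0.0224·23.6, giving R* = 129·(1 - 0.445) = 71.6.
From dC/dt = 0: 0.00533·71.6 - 0.132 = 0.043P*, so P* = 0.25/0.043 = 5.81.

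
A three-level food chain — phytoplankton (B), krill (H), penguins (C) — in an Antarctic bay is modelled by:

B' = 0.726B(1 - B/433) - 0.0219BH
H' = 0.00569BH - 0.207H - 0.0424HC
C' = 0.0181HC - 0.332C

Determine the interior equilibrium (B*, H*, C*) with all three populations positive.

From dC/dt = 0: 0.0181H* = 0.332, so H* = 18.3.
From dB/dt = 0: 0.726(1 - B*/433) = 0.0219·18.3, giving B* = 433·(1 - 0.553) = 193.
From dH/dt = 0: 0.00569·193 - 0.207 = 0.0424C*, so C* = 0.894/0.0424 = 21.1.

B* ≈ 193, H* ≈ 18.3, C* ≈ 21.1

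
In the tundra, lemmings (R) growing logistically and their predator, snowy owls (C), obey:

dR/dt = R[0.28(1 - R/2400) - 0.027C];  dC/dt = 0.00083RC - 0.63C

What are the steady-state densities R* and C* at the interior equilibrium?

From dC/dt = 0 with C > 0: 0.00083R* = 0.63, so R* = 759.
Substitute into dR/dt = 0: 0.28(1 - 759/2400) = 0.027C*.
The bracket is 0.684, giving C* = 0.191/0.027 = 7.09.

R* ≈ 759, C* ≈ 7.09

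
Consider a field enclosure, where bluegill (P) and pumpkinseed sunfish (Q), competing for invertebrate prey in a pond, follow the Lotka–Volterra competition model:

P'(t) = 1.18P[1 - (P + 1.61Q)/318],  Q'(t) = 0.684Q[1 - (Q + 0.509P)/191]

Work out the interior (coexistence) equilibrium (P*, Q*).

Setting both brackets to zero gives the nullclines P + 1.61Q = 318 and 0.509P + Q = 191.
Substituting Q = 191 - 0.509P into the first: P(1 - 1.61·0.509) = 318 - 1.61·191.
So P* = 10.5/0.181 = 58.1, and then Q* = 191 - 0.509·58.1 = 161.

P* ≈ 58.1, Q* ≈ 161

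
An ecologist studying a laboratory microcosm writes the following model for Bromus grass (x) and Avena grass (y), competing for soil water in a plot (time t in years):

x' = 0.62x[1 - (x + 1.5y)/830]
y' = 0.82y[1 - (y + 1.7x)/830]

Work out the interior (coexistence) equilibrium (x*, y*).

x* ≈ 268, y* ≈ 375

Setting both brackets to zero gives the nullclines x + 1.5y = 830 and 1.7x + y = 830.
Substituting y = 830 - 1.7x into the first: x(1 - 1.5·1.7) = 830 - 1.5·830.
So x* = -415/-1.55 = 268, and then y* = 830 - 1.7·268 = 375.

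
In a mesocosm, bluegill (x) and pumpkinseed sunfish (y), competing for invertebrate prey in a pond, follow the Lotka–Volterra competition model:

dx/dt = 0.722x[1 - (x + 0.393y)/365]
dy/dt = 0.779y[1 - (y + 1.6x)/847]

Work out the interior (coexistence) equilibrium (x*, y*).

Setting both brackets to zero gives the nullclines x + 0.393y = 365 and 1.6x + y = 847.
Substituting y = 847 - 1.6x into the first: x(1 - 0.393·1.6) = 365 - 0.393·847.
So x* = 32.1/0.371 = 86.6, and then y* = 847 - 1.6·86.6 = 709.

x* ≈ 86.6, y* ≈ 709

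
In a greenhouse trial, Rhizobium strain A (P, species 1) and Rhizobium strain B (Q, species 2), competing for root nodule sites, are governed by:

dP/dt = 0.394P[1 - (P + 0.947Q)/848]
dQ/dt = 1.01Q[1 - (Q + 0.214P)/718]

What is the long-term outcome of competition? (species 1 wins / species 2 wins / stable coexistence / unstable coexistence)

stable coexistence

Compare the nullcline intercepts: K1/α12 = 848/0.947 = 895 > K2 = 718; K2/α21 = 718/0.214 = 3360 > K1 = 848.
Since both inequalities hold, each species can invade when rare, so the interior equilibrium is stable.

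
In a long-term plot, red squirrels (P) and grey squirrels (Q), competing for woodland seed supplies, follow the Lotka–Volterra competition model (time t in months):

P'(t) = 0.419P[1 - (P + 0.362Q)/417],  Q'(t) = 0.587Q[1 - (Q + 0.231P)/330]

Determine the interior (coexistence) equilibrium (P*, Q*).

Setting both brackets to zero gives the nullclines P + 0.362Q = 417 and 0.231P + Q = 330.
Substituting Q = 330 - 0.231P into the first: P(1 - 0.362·0.231) = 417 - 0.362·330.
So P* = 298/0.916 = 325, and then Q* = 330 - 0.231·325 = 255.

P* ≈ 325, Q* ≈ 255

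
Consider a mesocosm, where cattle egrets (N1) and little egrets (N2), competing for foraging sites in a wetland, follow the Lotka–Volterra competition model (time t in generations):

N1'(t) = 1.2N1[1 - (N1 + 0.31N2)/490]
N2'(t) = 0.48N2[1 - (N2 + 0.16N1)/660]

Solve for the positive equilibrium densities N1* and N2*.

N1* ≈ 300, N2* ≈ 612

Setting both brackets to zero gives the nullclines N1 + 0.31N2 = 490 and 0.16N1 + N2 = 660.
Substituting N2 = 660 - 0.16N1 into the first: N1(1 - 0.31·0.16) = 490 - 0.31·660.
So N1* = 285/0.95 = 300, and then N2* = 660 - 0.16·300 = 612.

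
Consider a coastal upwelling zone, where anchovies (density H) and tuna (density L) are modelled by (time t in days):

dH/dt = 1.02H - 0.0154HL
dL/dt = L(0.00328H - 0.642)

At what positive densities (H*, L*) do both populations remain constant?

Set dL/dt = 0 with L > 0: 0.00328H - 0.642 = 0, so H* = 0.642/0.00328 = 196.
Set dH/dt = 0 with H > 0: 1.02 - 0.0154L = 0, so L* = 1.02/0.0154 = 66.2.

H* ≈ 196, L* ≈ 66.2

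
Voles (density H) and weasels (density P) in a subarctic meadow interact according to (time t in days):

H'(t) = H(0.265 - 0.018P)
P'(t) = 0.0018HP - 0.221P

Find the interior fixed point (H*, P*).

H* ≈ 123, P* ≈ 14.7

Set dP/dt = 0 with P > 0: 0.0018H - 0.221 = 0, so H* = 0.221/0.0018 = 123.
Set dH/dt = 0 with H > 0: 0.265 - 0.018P = 0, so P* = 0.265/0.018 = 14.7.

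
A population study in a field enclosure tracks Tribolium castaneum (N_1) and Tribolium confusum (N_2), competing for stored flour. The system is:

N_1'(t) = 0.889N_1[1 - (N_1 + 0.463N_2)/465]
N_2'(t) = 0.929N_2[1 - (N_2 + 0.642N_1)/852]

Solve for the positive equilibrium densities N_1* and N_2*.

N_1* ≈ 100, N_2* ≈ 788

Setting both brackets to zero gives the nullclines N_1 + 0.463N_2 = 465 and 0.642N_1 + N_2 = 852.
Substituting N_2 = 852 - 0.642N_1 into the first: N_1(1 - 0.463·0.642) = 465 - 0.463·852.
So N_1* = 70.5/0.703 = 100, and then N_2* = 852 - 0.642·100 = 788.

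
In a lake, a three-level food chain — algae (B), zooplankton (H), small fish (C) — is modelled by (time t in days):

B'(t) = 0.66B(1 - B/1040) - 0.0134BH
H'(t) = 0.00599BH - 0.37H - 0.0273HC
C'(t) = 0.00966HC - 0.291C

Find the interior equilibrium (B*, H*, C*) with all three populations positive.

B* ≈ 404, H* ≈ 30.1, C* ≈ 75.1

From dC/dt = 0: 0.00966H* = 0.291, so H* = 30.1.
From dB/dt = 0: 0.66(1 - B*/1040) = 0.0134·30.1, giving B* = 1040·(1 - 0.612) = 404.
From dH/dt = 0: 0.00599·404 - 0.37 = 0.0273C*, so C* = 2.05/0.0273 = 75.1.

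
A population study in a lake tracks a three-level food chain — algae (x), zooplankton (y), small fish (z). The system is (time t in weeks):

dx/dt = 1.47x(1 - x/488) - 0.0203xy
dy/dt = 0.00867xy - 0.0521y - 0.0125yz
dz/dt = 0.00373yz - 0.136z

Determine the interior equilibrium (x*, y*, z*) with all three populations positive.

x* ≈ 242, y* ≈ 36.5, z* ≈ 164

From dz/dt = 0: 0.00373y* = 0.136, so y* = 36.5.
From dx/dt = 0: 1.47(1 - x*/488) = 0.0203·36.5, giving x* = 488·(1 - 0.504) = 242.
From dy/dt = 0: 0.00867·242 - 0.0521 = 0.0125z*, so z* = 2.05/0.0125 = 164.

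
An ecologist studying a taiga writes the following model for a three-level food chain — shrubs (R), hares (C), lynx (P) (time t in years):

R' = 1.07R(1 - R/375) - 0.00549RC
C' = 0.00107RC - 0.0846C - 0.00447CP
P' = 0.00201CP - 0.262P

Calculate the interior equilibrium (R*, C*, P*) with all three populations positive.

R* ≈ 124, C* ≈ 130, P* ≈ 10.8

From dP/dt = 0: 0.00201C* = 0.262, so C* = 130.
From dR/dt = 0: 1.07(1 - R*/375) = 0.00549·130, giving R* = 375·(1 - 0.669) = 124.
From dC/dt = 0: 0.00107·124 - 0.0846 = 0.00447P*, so P* = 0.0483/0.00447 = 10.8.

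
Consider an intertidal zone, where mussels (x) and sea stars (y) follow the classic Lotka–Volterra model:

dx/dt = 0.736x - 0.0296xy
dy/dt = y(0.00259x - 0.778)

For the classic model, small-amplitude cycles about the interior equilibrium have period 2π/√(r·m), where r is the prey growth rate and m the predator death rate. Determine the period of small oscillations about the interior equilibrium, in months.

T ≈ 8.3 months

Here r = 0.736 and m = 0.778, so r·m = 0.573.
ω = √0.573 = 0.757 per month, hence T = 2π/ω ≈ 8.3 months.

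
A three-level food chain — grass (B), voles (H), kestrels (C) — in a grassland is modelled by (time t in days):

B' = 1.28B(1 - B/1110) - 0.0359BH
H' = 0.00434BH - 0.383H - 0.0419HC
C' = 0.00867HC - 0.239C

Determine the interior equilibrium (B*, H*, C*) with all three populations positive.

B* ≈ 252, H* ≈ 27.6, C* ≈ 16.9

From dC/dt = 0: 0.00867H* = 0.239, so H* = 27.6.
From dB/dt = 0: 1.28(1 - B*/1110) = 0.0359·27.6, giving B* = 1110·(1 - 0.773) = 252.
From dH/dt = 0: 0.00434·252 - 0.383 = 0.0419C*, so C* = 0.71/0.0419 = 16.9.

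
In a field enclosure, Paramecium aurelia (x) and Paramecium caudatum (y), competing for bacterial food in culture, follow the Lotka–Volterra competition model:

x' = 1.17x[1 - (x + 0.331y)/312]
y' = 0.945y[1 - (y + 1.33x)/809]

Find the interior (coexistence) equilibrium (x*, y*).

x* ≈ 79, y* ≈ 704

Setting both brackets to zero gives the nullclines x + 0.331y = 312 and 1.33x + y = 809.
Substituting y = 809 - 1.33x into the first: x(1 - 0.331·1.33) = 312 - 0.331·809.
So x* = 44.2/0.56 = 79, and then y* = 809 - 1.33·79 = 704.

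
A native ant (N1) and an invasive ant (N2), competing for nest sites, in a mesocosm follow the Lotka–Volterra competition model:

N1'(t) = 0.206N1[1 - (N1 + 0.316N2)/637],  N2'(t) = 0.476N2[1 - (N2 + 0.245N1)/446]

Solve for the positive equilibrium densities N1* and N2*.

N1* ≈ 538, N2* ≈ 314

Setting both brackets to zero gives the nullclines N1 + 0.316N2 = 637 and 0.245N1 + N2 = 446.
Substituting N2 = 446 - 0.245N1 into the first: N1(1 - 0.316·0.245) = 637 - 0.316·446.
So N1* = 496/0.923 = 538, and then N2* = 446 - 0.245·538 = 314.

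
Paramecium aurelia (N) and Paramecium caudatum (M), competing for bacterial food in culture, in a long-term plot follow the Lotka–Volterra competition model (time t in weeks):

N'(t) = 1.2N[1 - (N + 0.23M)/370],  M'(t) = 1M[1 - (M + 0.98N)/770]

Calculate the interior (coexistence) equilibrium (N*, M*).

Setting both brackets to zero gives the nullclines N + 0.23M = 370 and 0.98N + M = 770.
Substituting M = 770 - 0.98N into the first: N(1 - 0.23·0.98) = 370 - 0.23·770.
So N* = 193/0.775 = 249, and then M* = 770 - 0.98·249 = 526.

N* ≈ 249, M* ≈ 526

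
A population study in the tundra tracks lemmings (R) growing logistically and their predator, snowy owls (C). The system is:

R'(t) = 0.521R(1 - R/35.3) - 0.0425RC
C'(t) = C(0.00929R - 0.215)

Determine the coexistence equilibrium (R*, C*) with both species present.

From dC/dt = 0 with C > 0: 0.00929R* = 0.215, so R* = 23.1.
Substitute into dR/dt = 0: 0.521(1 - 23.1/35.3) = 0.0425C*.
The bracket is 0.344, giving C* = 0.179/0.0425 = 4.22.

R* ≈ 23.1, C* ≈ 4.22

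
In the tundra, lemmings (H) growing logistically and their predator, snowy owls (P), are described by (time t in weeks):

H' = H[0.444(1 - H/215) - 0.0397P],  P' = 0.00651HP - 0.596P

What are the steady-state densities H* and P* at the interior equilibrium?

H* ≈ 91.6, P* ≈ 6.42

From dP/dt = 0 with P > 0: 0.00651H* = 0.596, so H* = 91.6.
Substitute into dH/dt = 0: 0.444(1 - 91.6/215) = 0.0397P*.
The bracket is 0.574, giving P* = 0.255/0.0397 = 6.42.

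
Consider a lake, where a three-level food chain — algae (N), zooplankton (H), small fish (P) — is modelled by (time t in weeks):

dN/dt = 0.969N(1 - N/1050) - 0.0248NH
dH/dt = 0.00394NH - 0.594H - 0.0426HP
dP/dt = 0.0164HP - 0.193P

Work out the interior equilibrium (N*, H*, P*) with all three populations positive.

From dP/dt = 0: 0.0164H* = 0.193, so H* = 11.8.
From dN/dt = 0: 0.969(1 - N*/1050) = 0.0248·11.8, giving N* = 1050·(1 - 0.301) = 734.
From dH/dt = 0: 0.00394·734 - 0.594 = 0.0426P*, so P* = 2.3/0.0426 = 53.9.

N* ≈ 734, H* ≈ 11.8, P* ≈ 53.9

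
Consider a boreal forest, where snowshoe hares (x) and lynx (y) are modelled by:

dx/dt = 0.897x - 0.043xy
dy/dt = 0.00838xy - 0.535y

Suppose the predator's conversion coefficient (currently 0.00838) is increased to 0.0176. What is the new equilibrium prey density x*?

x* ≈ 30.4

At the interior fixed point, setting dy/dt = 0 with y > 0 fixes x* = (predator death rate)/(xy coefficient) — independent of the other coefficients.
With the change, x* = 0.535/0.0176 = 30.4; it falls from 63.8.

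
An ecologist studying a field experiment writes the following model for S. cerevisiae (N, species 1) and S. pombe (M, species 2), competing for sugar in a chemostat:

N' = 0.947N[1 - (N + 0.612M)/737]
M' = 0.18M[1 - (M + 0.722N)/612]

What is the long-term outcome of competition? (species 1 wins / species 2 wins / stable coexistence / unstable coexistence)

Compare the nullcline intercepts: K1/α12 = 737/0.612 = 1200 > K2 = 612; K2/α21 = 612/0.722 = 848 > K1 = 737.
Since both inequalities hold, each species can invade when rare, so the interior equilibrium is stable.

stable coexistence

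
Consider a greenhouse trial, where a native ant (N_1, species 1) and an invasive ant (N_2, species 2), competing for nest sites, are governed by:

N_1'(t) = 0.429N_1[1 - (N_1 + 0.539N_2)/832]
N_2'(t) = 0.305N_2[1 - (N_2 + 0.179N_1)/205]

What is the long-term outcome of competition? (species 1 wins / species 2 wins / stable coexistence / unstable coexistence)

Compare the nullcline intercepts: K1/α12 = 832/0.539 = 1540 > K2 = 205; K2/α21 = 205/0.179 = 1150 > K1 = 832.
Since both inequalities hold, each species can invade when rare, so the interior equilibrium is stable.

stable coexistence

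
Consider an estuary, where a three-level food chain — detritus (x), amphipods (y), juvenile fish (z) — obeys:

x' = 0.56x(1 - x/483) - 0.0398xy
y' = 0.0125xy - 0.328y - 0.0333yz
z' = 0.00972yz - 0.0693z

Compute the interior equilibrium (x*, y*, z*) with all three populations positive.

From dz/dt = 0: 0.00972y* = 0.0693, so y* = 7.13.
From dx/dt = 0: 0.56(1 - x*/483) = 0.0398·7.13, giving x* = 483·(1 - 0.507) = 238.
From dy/dt = 0: 0.0125·238 - 0.328 = 0.0333z*, so z* = 2.65/0.0333 = 79.6.

x* ≈ 238, y* ≈ 7.13, z* ≈ 79.6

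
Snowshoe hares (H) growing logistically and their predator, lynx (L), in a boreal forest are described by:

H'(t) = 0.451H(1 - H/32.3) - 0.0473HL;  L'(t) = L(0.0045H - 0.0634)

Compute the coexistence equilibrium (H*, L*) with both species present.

H* ≈ 14.1, L* ≈ 5.38

From dL/dt = 0 with L > 0: 0.0045H* = 0.0634, so H* = 14.1.
Substitute into dH/dt = 0: 0.451(1 - 14.1/32.3) = 0.0473L*.
The bracket is 0.564, giving L* = 0.254/0.0473 = 5.38.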